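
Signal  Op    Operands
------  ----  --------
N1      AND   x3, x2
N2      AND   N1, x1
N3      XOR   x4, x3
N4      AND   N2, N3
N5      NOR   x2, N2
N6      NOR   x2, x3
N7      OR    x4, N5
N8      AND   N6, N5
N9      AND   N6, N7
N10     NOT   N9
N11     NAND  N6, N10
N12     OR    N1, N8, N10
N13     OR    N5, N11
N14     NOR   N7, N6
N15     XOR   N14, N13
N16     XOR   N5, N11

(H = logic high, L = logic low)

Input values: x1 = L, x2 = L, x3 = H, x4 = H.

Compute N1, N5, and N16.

N1 = L, N5 = H, N16 = L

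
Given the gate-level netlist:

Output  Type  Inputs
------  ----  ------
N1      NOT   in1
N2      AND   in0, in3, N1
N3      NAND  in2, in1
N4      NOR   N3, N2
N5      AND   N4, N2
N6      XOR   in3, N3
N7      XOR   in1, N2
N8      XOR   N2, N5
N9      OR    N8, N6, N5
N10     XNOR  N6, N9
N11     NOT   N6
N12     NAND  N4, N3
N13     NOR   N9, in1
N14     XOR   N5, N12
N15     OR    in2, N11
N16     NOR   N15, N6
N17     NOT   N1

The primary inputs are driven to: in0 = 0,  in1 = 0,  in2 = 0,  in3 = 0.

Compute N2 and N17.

N2 = 0, N17 = 0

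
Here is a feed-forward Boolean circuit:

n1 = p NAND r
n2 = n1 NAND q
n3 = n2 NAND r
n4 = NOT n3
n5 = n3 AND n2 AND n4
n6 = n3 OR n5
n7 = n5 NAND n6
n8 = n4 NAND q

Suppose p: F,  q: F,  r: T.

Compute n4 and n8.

n1 = p NAND r = F NAND T = T
n2 = n1 NAND q = T NAND F = T
n3 = n2 NAND r = T NAND T = F
n4 = NOT n3 = NOT F = T
n8 = n4 NAND q = T NAND F = T

n4 = T; n8 = T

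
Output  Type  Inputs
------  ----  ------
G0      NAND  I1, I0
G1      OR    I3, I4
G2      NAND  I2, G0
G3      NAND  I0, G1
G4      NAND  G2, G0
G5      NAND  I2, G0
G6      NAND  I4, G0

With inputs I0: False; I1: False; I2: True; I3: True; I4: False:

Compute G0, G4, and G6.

G0 = True, G4 = True, G6 = True

G0 = I1 NAND I0 = False NAND False = True
G2 = I2 NAND G0 = True NAND True = False
G4 = G2 NAND G0 = False NAND True = True
G6 = I4 NAND G0 = False NAND True = True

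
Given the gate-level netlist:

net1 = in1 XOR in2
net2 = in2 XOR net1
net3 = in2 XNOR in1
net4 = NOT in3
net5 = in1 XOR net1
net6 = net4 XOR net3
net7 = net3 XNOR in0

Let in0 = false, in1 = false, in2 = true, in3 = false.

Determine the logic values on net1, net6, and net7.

net1 = in1 XOR in2 = false XOR true = true
net3 = in2 XNOR in1 = true XNOR false = false
net4 = NOT in3 = NOT false = true
net6 = net4 XOR net3 = true XOR false = true
net7 = net3 XNOR in0 = false XNOR false = true

net1 = true, net6 = true, net7 = true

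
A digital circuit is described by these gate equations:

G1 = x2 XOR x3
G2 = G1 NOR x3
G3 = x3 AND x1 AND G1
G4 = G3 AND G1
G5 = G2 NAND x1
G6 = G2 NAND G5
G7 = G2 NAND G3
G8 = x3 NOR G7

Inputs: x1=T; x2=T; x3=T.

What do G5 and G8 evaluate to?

G5 = T, G8 = F

G1 = x2 XOR x3 = T XOR T = F
G2 = G1 NOR x3 = F NOR T = F
G3 = x3 AND x1 AND G1 = T AND T AND F = F
G5 = G2 NAND x1 = F NAND T = T
G7 = G2 NAND G3 = F NAND F = T
G8 = x3 NOR G7 = T NOR T = F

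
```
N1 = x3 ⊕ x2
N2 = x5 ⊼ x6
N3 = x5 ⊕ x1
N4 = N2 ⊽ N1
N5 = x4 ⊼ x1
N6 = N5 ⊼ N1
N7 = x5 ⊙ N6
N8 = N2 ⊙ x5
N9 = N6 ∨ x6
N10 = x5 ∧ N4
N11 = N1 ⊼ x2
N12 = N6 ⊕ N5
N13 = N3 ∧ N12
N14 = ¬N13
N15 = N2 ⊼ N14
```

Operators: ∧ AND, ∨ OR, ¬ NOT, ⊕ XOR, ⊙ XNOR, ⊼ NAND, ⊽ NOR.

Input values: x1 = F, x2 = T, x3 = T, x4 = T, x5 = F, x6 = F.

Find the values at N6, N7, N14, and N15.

N6 = T  N7 = F  N14 = T  N15 = F

N1 = x3 XOR x2 = T XOR T = F
N2 = x5 NAND x6 = F NAND F = T
N3 = x5 XOR x1 = F XOR F = F
N5 = x4 NAND x1 = T NAND F = T
N6 = N5 NAND N1 = T NAND F = T
N7 = x5 XNOR N6 = F XNOR T = F
N12 = N6 XOR N5 = T XOR T = F
N13 = N3 AND N12 = F AND F = F
N14 = NOT N13 = NOT F = T
N15 = N2 NAND N14 = T NAND T = F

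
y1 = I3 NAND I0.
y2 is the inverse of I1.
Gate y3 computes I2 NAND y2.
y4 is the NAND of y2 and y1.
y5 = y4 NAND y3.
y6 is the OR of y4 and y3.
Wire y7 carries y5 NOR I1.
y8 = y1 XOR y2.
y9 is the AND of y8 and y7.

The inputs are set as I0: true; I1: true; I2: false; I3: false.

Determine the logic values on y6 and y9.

y1 = I3 NAND I0 = false NAND true = true
y2 = NOT I1 = NOT true = false
y3 = I2 NAND y2 = false NAND false = true
y4 = y2 NAND y1 = false NAND true = true
y5 = y4 NAND y3 = true NAND true = false
y6 = y4 OR y3 = true OR true = true
y7 = y5 NOR I1 = false NOR true = false
y8 = y1 XOR y2 = true XOR false = true
y9 = y8 AND y7 = true AND false = false

y6 = true, y9 = false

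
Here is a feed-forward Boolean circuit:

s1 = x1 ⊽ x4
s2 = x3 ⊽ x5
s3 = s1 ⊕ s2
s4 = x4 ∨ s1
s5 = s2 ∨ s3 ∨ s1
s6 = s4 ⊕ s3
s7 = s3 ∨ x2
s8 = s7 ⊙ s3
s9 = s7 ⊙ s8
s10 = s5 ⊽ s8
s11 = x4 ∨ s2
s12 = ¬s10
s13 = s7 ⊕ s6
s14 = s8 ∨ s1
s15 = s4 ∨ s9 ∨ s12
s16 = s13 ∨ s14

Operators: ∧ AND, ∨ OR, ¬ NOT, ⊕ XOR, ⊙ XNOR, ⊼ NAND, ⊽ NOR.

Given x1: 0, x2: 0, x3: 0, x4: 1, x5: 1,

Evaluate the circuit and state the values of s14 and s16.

s1 = x1 NOR x4 = 0 NOR 1 = 0
s2 = x3 NOR x5 = 0 NOR 1 = 0
s3 = s1 XOR s2 = 0 XOR 0 = 0
s4 = x4 OR s1 = 1 OR 0 = 1
s6 = s4 XOR s3 = 1 XOR 0 = 1
s7 = s3 OR x2 = 0 OR 0 = 0
s8 = s7 XNOR s3 = 0 XNOR 0 = 1
s13 = s7 XOR s6 = 0 XOR 1 = 1
s14 = s8 OR s1 = 1 OR 0 = 1
s16 = s13 OR s14 = 1 OR 1 = 1

s14 = 1  s16 = 1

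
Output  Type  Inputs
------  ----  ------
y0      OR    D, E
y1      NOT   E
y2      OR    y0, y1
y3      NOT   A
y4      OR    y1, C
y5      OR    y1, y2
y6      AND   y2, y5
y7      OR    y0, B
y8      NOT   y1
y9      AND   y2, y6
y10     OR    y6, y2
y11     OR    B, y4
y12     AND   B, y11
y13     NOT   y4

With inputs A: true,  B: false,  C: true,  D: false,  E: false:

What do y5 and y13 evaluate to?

y5 = true, y13 = false

y0 = D OR E = false OR false = false
y1 = NOT E = NOT false = true
y2 = y0 OR y1 = false OR true = true
y4 = y1 OR C = true OR true = true
y5 = y1 OR y2 = true OR true = true
y13 = NOT y4 = NOT true = false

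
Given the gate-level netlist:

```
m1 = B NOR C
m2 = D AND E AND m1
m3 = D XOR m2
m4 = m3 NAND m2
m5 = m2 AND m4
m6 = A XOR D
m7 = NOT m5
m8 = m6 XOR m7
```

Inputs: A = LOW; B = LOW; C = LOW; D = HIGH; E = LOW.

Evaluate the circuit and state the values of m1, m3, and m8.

m1 = HIGH  m3 = HIGH  m8 = LOW

m1 = B NOR C = LOW NOR LOW = HIGH
m2 = D AND E AND m1 = HIGH AND LOW AND HIGH = LOW
m3 = D XOR m2 = HIGH XOR LOW = HIGH
m4 = m3 NAND m2 = HIGH NAND LOW = HIGH
m5 = m2 AND m4 = LOW AND HIGH = LOW
m6 = A XOR D = LOW XOR HIGH = HIGH
m7 = NOT m5 = NOT LOW = HIGH
m8 = m6 XOR m7 = HIGH XOR HIGH = LOW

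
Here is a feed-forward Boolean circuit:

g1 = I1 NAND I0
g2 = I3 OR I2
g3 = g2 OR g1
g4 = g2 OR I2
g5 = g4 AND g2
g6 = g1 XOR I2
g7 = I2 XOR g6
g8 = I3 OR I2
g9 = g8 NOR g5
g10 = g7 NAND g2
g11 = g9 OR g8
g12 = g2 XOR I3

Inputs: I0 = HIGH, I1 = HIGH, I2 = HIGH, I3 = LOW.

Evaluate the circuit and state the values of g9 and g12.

g9 = LOW, g12 = HIGH

g2 = I3 OR I2 = LOW OR HIGH = HIGH
g4 = g2 OR I2 = HIGH OR HIGH = HIGH
g5 = g4 AND g2 = HIGH AND HIGH = HIGH
g8 = I3 OR I2 = LOW OR HIGH = HIGH
g9 = g8 NOR g5 = HIGH NOR HIGH = LOW
g12 = g2 XOR I3 = HIGH XOR LOW = HIGH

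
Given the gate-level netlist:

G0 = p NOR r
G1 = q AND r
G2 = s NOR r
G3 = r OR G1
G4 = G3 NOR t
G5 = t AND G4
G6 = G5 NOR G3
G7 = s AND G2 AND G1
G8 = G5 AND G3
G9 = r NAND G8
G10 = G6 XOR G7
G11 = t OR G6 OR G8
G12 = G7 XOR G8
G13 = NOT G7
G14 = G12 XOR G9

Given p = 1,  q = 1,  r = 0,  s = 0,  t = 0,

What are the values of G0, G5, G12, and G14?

G0 = p NOR r = 1 NOR 0 = 0
G1 = q AND r = 1 AND 0 = 0
G2 = s NOR r = 0 NOR 0 = 1
G3 = r OR G1 = 0 OR 0 = 0
G4 = G3 NOR t = 0 NOR 0 = 1
G5 = t AND G4 = 0 AND 1 = 0
G7 = s AND G2 AND G1 = 0 AND 1 AND 0 = 0
G8 = G5 AND G3 = 0 AND 0 = 0
G9 = r NAND G8 = 0 NAND 0 = 1
G12 = G7 XOR G8 = 0 XOR 0 = 0
G14 = G12 XOR G9 = 0 XOR 1 = 1

G0 = 0; G5 = 0; G12 = 0; G14 = 1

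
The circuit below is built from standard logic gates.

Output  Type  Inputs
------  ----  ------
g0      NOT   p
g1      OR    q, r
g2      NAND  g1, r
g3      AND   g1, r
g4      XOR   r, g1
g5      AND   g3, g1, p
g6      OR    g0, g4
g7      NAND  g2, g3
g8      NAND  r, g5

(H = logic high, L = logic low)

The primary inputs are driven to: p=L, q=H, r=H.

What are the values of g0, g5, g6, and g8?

g0 = NOT p = NOT L = H
g1 = q OR r = H OR H = H
g3 = g1 AND r = H AND H = H
g4 = r XOR g1 = H XOR H = L
g5 = g3 AND g1 AND p = H AND H AND L = L
g6 = g0 OR g4 = H OR L = H
g8 = r NAND g5 = H NAND L = H

g0 = H; g5 = L; g6 = H; g8 = H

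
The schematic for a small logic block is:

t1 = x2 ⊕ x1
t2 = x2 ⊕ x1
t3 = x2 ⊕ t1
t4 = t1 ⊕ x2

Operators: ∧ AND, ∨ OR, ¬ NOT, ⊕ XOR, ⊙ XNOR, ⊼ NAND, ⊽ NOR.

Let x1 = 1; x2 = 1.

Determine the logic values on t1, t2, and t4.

t1 = x2 XOR x1 = 1 XOR 1 = 0
t2 = x2 XOR x1 = 1 XOR 1 = 0
t4 = t1 XOR x2 = 0 XOR 1 = 1

t1 = 0  t2 = 0  t4 = 1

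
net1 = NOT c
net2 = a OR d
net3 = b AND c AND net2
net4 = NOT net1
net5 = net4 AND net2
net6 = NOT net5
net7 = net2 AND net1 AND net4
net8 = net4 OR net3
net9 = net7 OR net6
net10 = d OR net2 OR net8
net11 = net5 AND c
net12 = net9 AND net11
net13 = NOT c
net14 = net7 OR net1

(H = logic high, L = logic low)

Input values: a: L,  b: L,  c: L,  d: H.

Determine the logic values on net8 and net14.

net8 = L  net14 = H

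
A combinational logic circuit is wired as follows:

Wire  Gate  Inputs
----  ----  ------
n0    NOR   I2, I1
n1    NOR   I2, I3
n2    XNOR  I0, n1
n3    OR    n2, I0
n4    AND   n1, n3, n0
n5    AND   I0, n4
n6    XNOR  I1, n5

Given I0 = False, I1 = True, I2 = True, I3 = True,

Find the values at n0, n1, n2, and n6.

n0 = False, n1 = False, n2 = True, n6 = False

n0 = I2 NOR I1 = True NOR True = False
n1 = I2 NOR I3 = True NOR True = False
n2 = I0 XNOR n1 = False XNOR False = True
n3 = n2 OR I0 = True OR False = True
n4 = n1 AND n3 AND n0 = False AND True AND False = False
n5 = I0 AND n4 = False AND False = False
n6 = I1 XNOR n5 = True XNOR False = False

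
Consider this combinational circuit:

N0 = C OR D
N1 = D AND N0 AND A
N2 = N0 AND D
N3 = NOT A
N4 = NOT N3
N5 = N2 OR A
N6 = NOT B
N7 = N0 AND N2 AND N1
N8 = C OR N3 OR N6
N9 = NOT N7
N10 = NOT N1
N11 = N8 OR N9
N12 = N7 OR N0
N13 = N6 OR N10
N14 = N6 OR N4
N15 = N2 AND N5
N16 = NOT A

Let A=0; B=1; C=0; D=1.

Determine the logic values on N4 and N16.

N4 = 0  N16 = 1

N3 = NOT A = NOT 0 = 1
N4 = NOT N3 = NOT 1 = 0
N16 = NOT A = NOT 0 = 1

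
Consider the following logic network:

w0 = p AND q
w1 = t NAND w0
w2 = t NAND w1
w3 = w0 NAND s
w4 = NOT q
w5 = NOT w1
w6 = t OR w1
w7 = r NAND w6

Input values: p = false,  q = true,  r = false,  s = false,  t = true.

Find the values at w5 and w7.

w0 = p AND q = false AND true = false
w1 = t NAND w0 = true NAND false = true
w5 = NOT w1 = NOT true = false
w6 = t OR w1 = true OR true = true
w7 = r NAND w6 = false NAND true = true

w5 = false; w7 = true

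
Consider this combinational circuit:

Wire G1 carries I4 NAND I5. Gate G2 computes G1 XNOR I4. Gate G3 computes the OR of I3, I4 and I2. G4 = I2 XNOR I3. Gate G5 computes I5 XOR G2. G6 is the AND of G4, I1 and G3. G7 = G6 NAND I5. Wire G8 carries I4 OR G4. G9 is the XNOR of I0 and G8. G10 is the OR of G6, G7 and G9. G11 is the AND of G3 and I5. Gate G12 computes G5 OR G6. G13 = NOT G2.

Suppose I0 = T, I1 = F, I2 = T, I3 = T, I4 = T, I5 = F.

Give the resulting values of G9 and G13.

G9 = T; G13 = F

G1 = I4 NAND I5 = T NAND F = T
G2 = G1 XNOR I4 = T XNOR T = T
G4 = I2 XNOR I3 = T XNOR T = T
G8 = I4 OR G4 = T OR T = T
G9 = I0 XNOR G8 = T XNOR T = T
G13 = NOT G2 = NOT T = F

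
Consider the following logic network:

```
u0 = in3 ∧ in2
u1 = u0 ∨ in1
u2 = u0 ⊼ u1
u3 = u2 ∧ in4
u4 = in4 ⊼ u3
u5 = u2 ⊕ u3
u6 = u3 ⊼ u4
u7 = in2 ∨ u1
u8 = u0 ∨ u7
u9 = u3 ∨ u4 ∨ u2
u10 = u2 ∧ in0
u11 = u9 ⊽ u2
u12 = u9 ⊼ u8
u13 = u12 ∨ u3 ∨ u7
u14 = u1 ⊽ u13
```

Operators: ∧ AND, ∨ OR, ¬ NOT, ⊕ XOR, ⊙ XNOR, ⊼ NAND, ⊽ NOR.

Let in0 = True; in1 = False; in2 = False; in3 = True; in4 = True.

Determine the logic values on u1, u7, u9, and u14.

u1 = False, u7 = False, u9 = True, u14 = False

u0 = in3 AND in2 = True AND False = False
u1 = u0 OR in1 = False OR False = False
u2 = u0 NAND u1 = False NAND False = True
u3 = u2 AND in4 = True AND True = True
u4 = in4 NAND u3 = True NAND True = False
u7 = in2 OR u1 = False OR False = False
u8 = u0 OR u7 = False OR False = False
u9 = u3 OR u4 OR u2 = True OR False OR True = True
u12 = u9 NAND u8 = True NAND False = True
u13 = u12 OR u3 OR u7 = True OR True OR False = True
u14 = u1 NOR u13 = False NOR True = False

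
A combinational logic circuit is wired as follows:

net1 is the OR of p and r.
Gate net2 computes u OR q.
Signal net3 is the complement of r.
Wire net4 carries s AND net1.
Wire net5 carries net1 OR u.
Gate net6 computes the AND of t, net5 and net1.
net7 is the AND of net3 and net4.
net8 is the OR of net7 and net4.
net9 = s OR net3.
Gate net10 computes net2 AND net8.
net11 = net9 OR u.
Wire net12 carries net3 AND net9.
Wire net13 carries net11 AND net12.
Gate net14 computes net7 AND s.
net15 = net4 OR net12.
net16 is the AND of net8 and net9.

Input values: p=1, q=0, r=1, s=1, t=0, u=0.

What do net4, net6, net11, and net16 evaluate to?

net1 = p OR r = 1 OR 1 = 1
net3 = NOT r = NOT 1 = 0
net4 = s AND net1 = 1 AND 1 = 1
net5 = net1 OR u = 1 OR 0 = 1
net6 = t AND net5 AND net1 = 0 AND 1 AND 1 = 0
net7 = net3 AND net4 = 0 AND 1 = 0
net8 = net7 OR net4 = 0 OR 1 = 1
net9 = s OR net3 = 1 OR 0 = 1
net11 = net9 OR u = 1 OR 0 = 1
net16 = net8 AND net9 = 1 AND 1 = 1

net4 = 1  net6 = 0  net11 = 1  net16 = 1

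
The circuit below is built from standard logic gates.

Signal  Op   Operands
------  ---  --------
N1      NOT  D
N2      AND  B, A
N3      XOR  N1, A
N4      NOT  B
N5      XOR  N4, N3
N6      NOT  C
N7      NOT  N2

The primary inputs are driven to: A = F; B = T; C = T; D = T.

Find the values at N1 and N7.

N1 = F; N7 = T

N1 = NOT D = NOT T = F
N2 = B AND A = T AND F = F
N7 = NOT N2 = NOT F = T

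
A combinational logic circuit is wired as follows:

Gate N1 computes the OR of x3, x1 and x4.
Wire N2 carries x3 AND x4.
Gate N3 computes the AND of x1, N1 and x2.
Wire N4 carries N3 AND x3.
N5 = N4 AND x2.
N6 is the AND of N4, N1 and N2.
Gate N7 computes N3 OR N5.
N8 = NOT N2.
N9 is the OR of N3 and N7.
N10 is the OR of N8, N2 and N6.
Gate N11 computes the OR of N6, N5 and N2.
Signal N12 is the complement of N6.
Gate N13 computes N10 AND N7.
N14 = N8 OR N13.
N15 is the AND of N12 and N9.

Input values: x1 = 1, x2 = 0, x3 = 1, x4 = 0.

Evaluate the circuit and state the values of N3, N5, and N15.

N1 = x3 OR x1 OR x4 = 1 OR 1 OR 0 = 1
N2 = x3 AND x4 = 1 AND 0 = 0
N3 = x1 AND N1 AND x2 = 1 AND 1 AND 0 = 0
N4 = N3 AND x3 = 0 AND 1 = 0
N5 = N4 AND x2 = 0 AND 0 = 0
N6 = N4 AND N1 AND N2 = 0 AND 1 AND 0 = 0
N7 = N3 OR N5 = 0 OR 0 = 0
N9 = N3 OR N7 = 0 OR 0 = 0
N12 = NOT N6 = NOT 0 = 1
N15 = N12 AND N9 = 1 AND 0 = 0

N3 = 0  N5 = 0  N15 = 0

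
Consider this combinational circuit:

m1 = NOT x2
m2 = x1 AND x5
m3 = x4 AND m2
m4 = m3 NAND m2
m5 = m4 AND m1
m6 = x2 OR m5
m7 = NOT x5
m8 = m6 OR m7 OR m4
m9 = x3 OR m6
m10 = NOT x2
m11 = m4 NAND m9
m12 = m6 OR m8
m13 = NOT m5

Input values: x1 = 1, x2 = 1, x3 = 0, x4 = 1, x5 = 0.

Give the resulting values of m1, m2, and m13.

m1 = 0, m2 = 0, m13 = 1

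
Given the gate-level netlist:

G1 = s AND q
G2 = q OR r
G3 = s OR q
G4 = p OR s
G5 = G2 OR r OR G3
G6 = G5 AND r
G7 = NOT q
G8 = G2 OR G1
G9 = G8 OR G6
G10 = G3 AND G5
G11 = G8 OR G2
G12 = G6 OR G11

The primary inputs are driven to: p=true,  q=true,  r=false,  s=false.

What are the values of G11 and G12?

G11 = true  G12 = true

G1 = s AND q = false AND true = false
G2 = q OR r = true OR false = true
G3 = s OR q = false OR true = true
G5 = G2 OR r OR G3 = true OR false OR true = true
G6 = G5 AND r = true AND false = false
G8 = G2 OR G1 = true OR false = true
G11 = G8 OR G2 = true OR true = true
G12 = G6 OR G11 = false OR true = true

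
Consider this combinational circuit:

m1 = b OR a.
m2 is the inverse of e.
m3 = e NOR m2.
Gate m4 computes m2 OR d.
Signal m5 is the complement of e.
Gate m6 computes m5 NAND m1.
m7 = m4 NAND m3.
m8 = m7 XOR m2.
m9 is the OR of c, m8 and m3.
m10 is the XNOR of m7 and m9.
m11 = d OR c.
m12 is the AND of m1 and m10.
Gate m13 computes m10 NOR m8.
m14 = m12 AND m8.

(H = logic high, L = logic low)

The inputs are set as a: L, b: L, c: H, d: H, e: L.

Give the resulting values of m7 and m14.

m1 = b OR a = L OR L = L
m2 = NOT e = NOT L = H
m3 = e NOR m2 = L NOR H = L
m4 = m2 OR d = H OR H = H
m7 = m4 NAND m3 = H NAND L = H
m8 = m7 XOR m2 = H XOR H = L
m9 = c OR m8 OR m3 = H OR L OR L = H
m10 = m7 XNOR m9 = H XNOR H = H
m12 = m1 AND m10 = L AND H = L
m14 = m12 AND m8 = L AND L = L

m7 = H, m14 = L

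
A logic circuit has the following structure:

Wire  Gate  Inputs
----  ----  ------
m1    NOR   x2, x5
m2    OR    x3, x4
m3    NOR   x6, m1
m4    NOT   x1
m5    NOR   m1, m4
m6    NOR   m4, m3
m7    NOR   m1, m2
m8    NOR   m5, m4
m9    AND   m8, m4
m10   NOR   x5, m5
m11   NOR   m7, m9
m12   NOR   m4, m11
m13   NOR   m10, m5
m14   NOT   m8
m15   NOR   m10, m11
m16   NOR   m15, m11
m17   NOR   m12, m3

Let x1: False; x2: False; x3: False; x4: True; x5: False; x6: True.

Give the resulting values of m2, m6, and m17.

m1 = x2 NOR x5 = False NOR False = True
m2 = x3 OR x4 = False OR True = True
m3 = x6 NOR m1 = True NOR True = False
m4 = NOT x1 = NOT False = True
m5 = m1 NOR m4 = True NOR True = False
m6 = m4 NOR m3 = True NOR False = False
m7 = m1 NOR m2 = True NOR True = False
m8 = m5 NOR m4 = False NOR True = False
m9 = m8 AND m4 = False AND True = False
m11 = m7 NOR m9 = False NOR False = True
m12 = m4 NOR m11 = True NOR True = False
m17 = m12 NOR m3 = False NOR False = True

m2 = True, m6 = False, m17 = True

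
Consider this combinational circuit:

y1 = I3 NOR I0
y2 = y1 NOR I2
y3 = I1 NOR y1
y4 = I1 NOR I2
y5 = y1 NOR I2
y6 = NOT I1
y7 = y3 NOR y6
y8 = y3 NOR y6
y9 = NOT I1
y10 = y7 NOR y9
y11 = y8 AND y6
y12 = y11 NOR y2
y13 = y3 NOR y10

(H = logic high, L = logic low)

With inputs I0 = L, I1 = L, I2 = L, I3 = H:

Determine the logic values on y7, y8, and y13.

y7 = L  y8 = L  y13 = L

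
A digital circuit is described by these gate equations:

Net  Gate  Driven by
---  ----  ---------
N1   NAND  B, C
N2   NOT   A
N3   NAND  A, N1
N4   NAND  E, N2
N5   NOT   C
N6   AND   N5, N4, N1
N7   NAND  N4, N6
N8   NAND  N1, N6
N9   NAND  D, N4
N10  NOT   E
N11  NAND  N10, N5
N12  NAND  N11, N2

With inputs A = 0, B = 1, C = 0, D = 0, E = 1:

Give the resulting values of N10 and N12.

N10 = 0  N12 = 0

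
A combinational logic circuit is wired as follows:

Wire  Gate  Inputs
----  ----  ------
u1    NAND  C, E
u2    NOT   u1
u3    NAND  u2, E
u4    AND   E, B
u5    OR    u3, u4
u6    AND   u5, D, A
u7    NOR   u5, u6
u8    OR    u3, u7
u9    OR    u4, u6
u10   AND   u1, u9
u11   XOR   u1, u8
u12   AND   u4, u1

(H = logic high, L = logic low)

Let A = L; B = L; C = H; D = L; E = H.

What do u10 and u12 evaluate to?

u10 = L, u12 = L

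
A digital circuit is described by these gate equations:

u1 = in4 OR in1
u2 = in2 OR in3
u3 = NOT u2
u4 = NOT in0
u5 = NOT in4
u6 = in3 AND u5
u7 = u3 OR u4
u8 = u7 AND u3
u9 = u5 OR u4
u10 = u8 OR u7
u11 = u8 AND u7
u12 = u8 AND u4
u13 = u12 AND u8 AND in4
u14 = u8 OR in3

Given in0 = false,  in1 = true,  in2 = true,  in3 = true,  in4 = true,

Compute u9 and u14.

u2 = in2 OR in3 = true OR true = true
u3 = NOT u2 = NOT true = false
u4 = NOT in0 = NOT false = true
u5 = NOT in4 = NOT true = false
u7 = u3 OR u4 = false OR true = true
u8 = u7 AND u3 = true AND false = false
u9 = u5 OR u4 = false OR true = true
u14 = u8 OR in3 = false OR true = true

u9 = true, u14 = true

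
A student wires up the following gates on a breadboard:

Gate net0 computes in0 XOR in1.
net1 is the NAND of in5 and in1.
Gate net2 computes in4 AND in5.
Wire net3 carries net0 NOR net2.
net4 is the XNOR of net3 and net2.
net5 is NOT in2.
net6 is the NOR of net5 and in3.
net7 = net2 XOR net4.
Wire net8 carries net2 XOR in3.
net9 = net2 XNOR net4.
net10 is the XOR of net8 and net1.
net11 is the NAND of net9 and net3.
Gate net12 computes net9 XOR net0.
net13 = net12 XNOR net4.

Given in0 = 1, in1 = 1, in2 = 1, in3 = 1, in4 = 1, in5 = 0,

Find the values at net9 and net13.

net9 = 1, net13 = 0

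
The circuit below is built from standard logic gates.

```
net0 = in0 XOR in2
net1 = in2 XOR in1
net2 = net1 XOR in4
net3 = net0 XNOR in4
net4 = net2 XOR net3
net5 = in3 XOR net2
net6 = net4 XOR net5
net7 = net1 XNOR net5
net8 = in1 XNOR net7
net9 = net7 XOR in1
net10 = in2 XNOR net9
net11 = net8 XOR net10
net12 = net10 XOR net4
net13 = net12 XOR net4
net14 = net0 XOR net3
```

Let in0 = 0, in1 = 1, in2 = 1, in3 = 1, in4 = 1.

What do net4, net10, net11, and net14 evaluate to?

net4 = 0, net10 = 0, net11 = 1, net14 = 0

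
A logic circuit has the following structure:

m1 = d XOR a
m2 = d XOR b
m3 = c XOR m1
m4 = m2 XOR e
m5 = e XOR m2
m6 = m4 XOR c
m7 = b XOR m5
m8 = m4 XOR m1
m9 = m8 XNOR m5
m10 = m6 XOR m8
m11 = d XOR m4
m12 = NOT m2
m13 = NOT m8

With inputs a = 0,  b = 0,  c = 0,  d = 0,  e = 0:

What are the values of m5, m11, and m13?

m5 = 0, m11 = 0, m13 = 1

m1 = d XOR a = 0 XOR 0 = 0
m2 = d XOR b = 0 XOR 0 = 0
m4 = m2 XOR e = 0 XOR 0 = 0
m5 = e XOR m2 = 0 XOR 0 = 0
m8 = m4 XOR m1 = 0 XOR 0 = 0
m11 = d XOR m4 = 0 XOR 0 = 0
m13 = NOT m8 = NOT 0 = 1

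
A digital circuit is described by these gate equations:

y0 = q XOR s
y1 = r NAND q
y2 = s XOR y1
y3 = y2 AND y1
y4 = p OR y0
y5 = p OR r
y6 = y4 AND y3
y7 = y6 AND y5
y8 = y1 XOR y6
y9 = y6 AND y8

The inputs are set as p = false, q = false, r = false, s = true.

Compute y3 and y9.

y0 = q XOR s = false XOR true = true
y1 = r NAND q = false NAND false = true
y2 = s XOR y1 = true XOR true = false
y3 = y2 AND y1 = false AND true = false
y4 = p OR y0 = false OR true = true
y6 = y4 AND y3 = true AND false = false
y8 = y1 XOR y6 = true XOR false = true
y9 = y6 AND y8 = false AND true = false

y3 = false  y9 = false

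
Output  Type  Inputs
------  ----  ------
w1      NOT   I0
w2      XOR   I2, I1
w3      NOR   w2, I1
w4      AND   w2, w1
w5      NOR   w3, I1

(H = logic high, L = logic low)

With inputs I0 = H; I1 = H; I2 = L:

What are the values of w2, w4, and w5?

w1 = NOT I0 = NOT H = L
w2 = I2 XOR I1 = L XOR H = H
w3 = w2 NOR I1 = H NOR H = L
w4 = w2 AND w1 = H AND L = L
w5 = w3 NOR I1 = L NOR H = L

w2 = H  w4 = L  w5 = L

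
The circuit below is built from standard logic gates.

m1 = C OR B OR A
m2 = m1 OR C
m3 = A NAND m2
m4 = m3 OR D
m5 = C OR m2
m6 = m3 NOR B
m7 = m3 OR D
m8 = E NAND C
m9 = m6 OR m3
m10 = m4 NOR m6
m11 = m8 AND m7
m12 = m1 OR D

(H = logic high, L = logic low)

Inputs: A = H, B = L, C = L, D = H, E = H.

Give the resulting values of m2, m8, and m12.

m1 = C OR B OR A = L OR L OR H = H
m2 = m1 OR C = H OR L = H
m8 = E NAND C = H NAND L = H
m12 = m1 OR D = H OR H = H

m2 = H, m8 = H, m12 = H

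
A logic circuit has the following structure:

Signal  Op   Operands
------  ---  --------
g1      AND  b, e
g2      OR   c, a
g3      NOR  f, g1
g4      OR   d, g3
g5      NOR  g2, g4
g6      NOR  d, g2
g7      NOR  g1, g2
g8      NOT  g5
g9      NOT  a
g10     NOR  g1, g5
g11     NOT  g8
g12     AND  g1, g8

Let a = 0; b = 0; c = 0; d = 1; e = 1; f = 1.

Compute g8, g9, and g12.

g8 = 1, g9 = 1, g12 = 0

g1 = b AND e = 0 AND 1 = 0
g2 = c OR a = 0 OR 0 = 0
g3 = f NOR g1 = 1 NOR 0 = 0
g4 = d OR g3 = 1 OR 0 = 1
g5 = g2 NOR g4 = 0 NOR 1 = 0
g8 = NOT g5 = NOT 0 = 1
g9 = NOT a = NOT 0 = 1
g12 = g1 AND g8 = 0 AND 1 = 0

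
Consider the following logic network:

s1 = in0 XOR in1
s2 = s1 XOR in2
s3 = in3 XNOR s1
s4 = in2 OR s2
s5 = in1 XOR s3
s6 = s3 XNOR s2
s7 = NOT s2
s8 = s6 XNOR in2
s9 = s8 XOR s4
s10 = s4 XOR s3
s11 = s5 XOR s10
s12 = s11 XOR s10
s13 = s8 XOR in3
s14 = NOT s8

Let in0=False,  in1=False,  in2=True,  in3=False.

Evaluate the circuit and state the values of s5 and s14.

s1 = in0 XOR in1 = False XOR False = False
s2 = s1 XOR in2 = False XOR True = True
s3 = in3 XNOR s1 = False XNOR False = True
s5 = in1 XOR s3 = False XOR True = True
s6 = s3 XNOR s2 = True XNOR True = True
s8 = s6 XNOR in2 = True XNOR True = True
s14 = NOT s8 = NOT True = False

s5 = True, s14 = False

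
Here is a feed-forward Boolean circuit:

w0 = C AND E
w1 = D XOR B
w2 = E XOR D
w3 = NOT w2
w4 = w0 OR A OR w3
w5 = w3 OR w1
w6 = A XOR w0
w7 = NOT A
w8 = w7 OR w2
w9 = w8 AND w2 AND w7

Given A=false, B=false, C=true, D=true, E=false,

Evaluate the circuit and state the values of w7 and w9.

w7 = true, w9 = true

w2 = E XOR D = false XOR true = true
w7 = NOT A = NOT false = true
w8 = w7 OR w2 = true OR true = true
w9 = w8 AND w2 AND w7 = true AND true AND true = true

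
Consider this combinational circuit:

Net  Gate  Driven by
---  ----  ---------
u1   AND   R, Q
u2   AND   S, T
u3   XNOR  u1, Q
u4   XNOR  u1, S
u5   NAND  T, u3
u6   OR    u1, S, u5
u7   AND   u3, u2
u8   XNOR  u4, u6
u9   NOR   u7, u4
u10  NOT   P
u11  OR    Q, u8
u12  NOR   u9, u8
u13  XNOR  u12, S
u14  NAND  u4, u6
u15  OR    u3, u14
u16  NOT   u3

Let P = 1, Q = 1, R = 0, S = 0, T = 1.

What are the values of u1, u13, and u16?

u1 = R AND Q = 0 AND 1 = 0
u2 = S AND T = 0 AND 1 = 0
u3 = u1 XNOR Q = 0 XNOR 1 = 0
u4 = u1 XNOR S = 0 XNOR 0 = 1
u5 = T NAND u3 = 1 NAND 0 = 1
u6 = u1 OR S OR u5 = 0 OR 0 OR 1 = 1
u7 = u3 AND u2 = 0 AND 0 = 0
u8 = u4 XNOR u6 = 1 XNOR 1 = 1
u9 = u7 NOR u4 = 0 NOR 1 = 0
u12 = u9 NOR u8 = 0 NOR 1 = 0
u13 = u12 XNOR S = 0 XNOR 0 = 1
u16 = NOT u3 = NOT 0 = 1

u1 = 0, u13 = 1, u16 = 1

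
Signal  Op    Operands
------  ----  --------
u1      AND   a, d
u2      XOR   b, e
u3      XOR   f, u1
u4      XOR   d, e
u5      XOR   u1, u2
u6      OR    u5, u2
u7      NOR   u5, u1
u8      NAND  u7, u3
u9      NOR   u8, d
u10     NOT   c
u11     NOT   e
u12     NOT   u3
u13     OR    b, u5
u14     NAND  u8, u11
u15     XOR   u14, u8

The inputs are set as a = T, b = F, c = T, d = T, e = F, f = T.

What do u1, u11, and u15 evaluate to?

u1 = T, u11 = T, u15 = T

u1 = a AND d = T AND T = T
u2 = b XOR e = F XOR F = F
u3 = f XOR u1 = T XOR T = F
u5 = u1 XOR u2 = T XOR F = T
u7 = u5 NOR u1 = T NOR T = F
u8 = u7 NAND u3 = F NAND F = T
u11 = NOT e = NOT F = T
u14 = u8 NAND u11 = T NAND T = F
u15 = u14 XOR u8 = F XOR T = T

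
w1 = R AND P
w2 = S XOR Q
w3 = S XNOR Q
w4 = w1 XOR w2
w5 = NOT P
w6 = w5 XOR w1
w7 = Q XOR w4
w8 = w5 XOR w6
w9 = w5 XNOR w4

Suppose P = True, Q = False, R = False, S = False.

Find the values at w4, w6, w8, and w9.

w1 = R AND P = False AND True = False
w2 = S XOR Q = False XOR False = False
w4 = w1 XOR w2 = False XOR False = False
w5 = NOT P = NOT True = False
w6 = w5 XOR w1 = False XOR False = False
w8 = w5 XOR w6 = False XOR False = False
w9 = w5 XNOR w4 = False XNOR False = True

w4 = False  w6 = False  w8 = False  w9 = True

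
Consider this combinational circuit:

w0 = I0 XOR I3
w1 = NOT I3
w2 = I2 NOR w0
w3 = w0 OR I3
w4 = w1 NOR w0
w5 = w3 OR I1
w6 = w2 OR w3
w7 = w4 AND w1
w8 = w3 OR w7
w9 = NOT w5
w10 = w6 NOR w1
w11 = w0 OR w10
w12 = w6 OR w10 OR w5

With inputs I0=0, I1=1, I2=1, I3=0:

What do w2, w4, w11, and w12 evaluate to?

w0 = I0 XOR I3 = 0 XOR 0 = 0
w1 = NOT I3 = NOT 0 = 1
w2 = I2 NOR w0 = 1 NOR 0 = 0
w3 = w0 OR I3 = 0 OR 0 = 0
w4 = w1 NOR w0 = 1 NOR 0 = 0
w5 = w3 OR I1 = 0 OR 1 = 1
w6 = w2 OR w3 = 0 OR 0 = 0
w10 = w6 NOR w1 = 0 NOR 1 = 0
w11 = w0 OR w10 = 0 OR 0 = 0
w12 = w6 OR w10 OR w5 = 0 OR 0 OR 1 = 1

w2 = 0, w4 = 0, w11 = 0, w12 = 1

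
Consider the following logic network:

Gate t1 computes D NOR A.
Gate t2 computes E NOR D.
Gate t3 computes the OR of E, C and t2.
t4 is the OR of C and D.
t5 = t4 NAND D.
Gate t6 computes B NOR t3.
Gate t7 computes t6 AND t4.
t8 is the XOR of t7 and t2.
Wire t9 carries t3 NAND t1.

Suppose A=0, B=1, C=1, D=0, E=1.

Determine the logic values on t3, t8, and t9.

t3 = 1  t8 = 0  t9 = 0

t1 = D NOR A = 0 NOR 0 = 1
t2 = E NOR D = 1 NOR 0 = 0
t3 = E OR C OR t2 = 1 OR 1 OR 0 = 1
t4 = C OR D = 1 OR 0 = 1
t6 = B NOR t3 = 1 NOR 1 = 0
t7 = t6 AND t4 = 0 AND 1 = 0
t8 = t7 XOR t2 = 0 XOR 0 = 0
t9 = t3 NAND t1 = 1 NAND 1 = 0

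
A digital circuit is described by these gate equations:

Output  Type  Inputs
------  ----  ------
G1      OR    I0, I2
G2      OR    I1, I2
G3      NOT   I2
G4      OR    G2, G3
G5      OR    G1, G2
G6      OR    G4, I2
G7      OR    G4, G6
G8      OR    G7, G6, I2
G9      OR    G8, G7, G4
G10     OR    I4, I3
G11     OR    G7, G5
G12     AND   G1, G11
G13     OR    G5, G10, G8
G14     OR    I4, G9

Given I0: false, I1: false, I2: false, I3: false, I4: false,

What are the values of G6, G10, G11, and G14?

G1 = I0 OR I2 = false OR false = false
G2 = I1 OR I2 = false OR false = false
G3 = NOT I2 = NOT false = true
G4 = G2 OR G3 = false OR true = true
G5 = G1 OR G2 = false OR false = false
G6 = G4 OR I2 = true OR false = true
G7 = G4 OR G6 = true OR true = true
G8 = G7 OR G6 OR I2 = true OR true OR false = true
G9 = G8 OR G7 OR G4 = true OR true OR true = true
G10 = I4 OR I3 = false OR false = false
G11 = G7 OR G5 = true OR false = true
G14 = I4 OR G9 = false OR true = true

G6 = true  G10 = false  G11 = true  G14 = true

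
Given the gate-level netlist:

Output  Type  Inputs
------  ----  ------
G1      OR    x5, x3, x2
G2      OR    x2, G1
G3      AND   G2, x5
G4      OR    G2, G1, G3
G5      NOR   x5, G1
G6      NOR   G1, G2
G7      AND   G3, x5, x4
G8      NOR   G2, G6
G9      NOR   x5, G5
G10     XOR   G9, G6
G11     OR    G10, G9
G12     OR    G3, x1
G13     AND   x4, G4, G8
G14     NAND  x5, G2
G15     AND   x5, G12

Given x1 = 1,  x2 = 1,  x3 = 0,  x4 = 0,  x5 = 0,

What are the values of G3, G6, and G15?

G1 = x5 OR x3 OR x2 = 0 OR 0 OR 1 = 1
G2 = x2 OR G1 = 1 OR 1 = 1
G3 = G2 AND x5 = 1 AND 0 = 0
G6 = G1 NOR G2 = 1 NOR 1 = 0
G12 = G3 OR x1 = 0 OR 1 = 1
G15 = x5 AND G12 = 0 AND 1 = 0

G3 = 0, G6 = 0, G15 = 0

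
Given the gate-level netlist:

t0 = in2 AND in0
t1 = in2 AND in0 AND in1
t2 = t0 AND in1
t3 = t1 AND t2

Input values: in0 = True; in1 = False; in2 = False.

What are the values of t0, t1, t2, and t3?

t0 = False  t1 = False  t2 = False  t3 = False

t0 = in2 AND in0 = False AND True = False
t1 = in2 AND in0 AND in1 = False AND True AND False = False
t2 = t0 AND in1 = False AND False = False
t3 = t1 AND t2 = False AND False = False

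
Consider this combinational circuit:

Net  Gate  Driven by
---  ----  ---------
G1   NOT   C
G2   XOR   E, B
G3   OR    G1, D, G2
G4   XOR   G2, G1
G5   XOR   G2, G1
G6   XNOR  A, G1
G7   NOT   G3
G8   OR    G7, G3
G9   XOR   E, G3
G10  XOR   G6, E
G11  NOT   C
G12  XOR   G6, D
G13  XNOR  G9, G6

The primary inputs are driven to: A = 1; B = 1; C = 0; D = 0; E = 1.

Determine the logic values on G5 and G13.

G5 = 1, G13 = 0

G1 = NOT C = NOT 0 = 1
G2 = E XOR B = 1 XOR 1 = 0
G3 = G1 OR D OR G2 = 1 OR 0 OR 0 = 1
G5 = G2 XOR G1 = 0 XOR 1 = 1
G6 = A XNOR G1 = 1 XNOR 1 = 1
G9 = E XOR G3 = 1 XOR 1 = 0
G13 = G9 XNOR G6 = 0 XNOR 1 = 0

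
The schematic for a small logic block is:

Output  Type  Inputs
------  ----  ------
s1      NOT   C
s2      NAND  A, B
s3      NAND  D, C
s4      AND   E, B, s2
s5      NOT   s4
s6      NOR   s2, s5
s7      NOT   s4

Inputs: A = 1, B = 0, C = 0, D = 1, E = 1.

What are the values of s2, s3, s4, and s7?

s2 = 1, s3 = 1, s4 = 0, s7 = 1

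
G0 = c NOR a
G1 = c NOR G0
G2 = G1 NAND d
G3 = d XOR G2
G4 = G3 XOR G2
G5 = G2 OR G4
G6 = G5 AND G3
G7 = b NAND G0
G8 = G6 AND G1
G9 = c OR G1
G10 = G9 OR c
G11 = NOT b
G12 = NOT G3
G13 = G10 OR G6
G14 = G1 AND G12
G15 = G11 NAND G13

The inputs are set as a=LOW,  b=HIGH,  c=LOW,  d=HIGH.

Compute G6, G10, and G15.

G0 = c NOR a = LOW NOR LOW = HIGH
G1 = c NOR G0 = LOW NOR HIGH = LOW
G2 = G1 NAND d = LOW NAND HIGH = HIGH
G3 = d XOR G2 = HIGH XOR HIGH = LOW
G4 = G3 XOR G2 = LOW XOR HIGH = HIGH
G5 = G2 OR G4 = HIGH OR HIGH = HIGH
G6 = G5 AND G3 = HIGH AND LOW = LOW
G9 = c OR G1 = LOW OR LOW = LOW
G10 = G9 OR c = LOW OR LOW = LOW
G11 = NOT b = NOT HIGH = LOW
G13 = G10 OR G6 = LOW OR LOW = LOW
G15 = G11 NAND G13 = LOW NAND LOW = HIGH

G6 = LOW  G10 = LOW  G15 = HIGH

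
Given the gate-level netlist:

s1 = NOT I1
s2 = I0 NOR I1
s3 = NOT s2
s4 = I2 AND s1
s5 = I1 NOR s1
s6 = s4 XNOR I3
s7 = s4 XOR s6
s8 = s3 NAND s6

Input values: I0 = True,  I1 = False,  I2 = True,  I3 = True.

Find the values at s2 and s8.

s2 = False  s8 = False

s1 = NOT I1 = NOT False = True
s2 = I0 NOR I1 = True NOR False = False
s3 = NOT s2 = NOT False = True
s4 = I2 AND s1 = True AND True = True
s6 = s4 XNOR I3 = True XNOR True = True
s8 = s3 NAND s6 = True NAND True = False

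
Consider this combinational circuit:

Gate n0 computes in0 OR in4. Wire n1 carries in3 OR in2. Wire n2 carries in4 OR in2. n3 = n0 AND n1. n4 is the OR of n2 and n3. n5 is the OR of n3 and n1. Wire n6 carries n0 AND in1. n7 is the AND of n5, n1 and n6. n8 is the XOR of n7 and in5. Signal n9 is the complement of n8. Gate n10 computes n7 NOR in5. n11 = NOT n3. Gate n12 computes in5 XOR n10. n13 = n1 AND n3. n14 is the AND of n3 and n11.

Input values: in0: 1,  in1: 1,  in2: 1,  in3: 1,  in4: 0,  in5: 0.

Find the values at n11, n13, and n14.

n0 = in0 OR in4 = 1 OR 0 = 1
n1 = in3 OR in2 = 1 OR 1 = 1
n3 = n0 AND n1 = 1 AND 1 = 1
n11 = NOT n3 = NOT 1 = 0
n13 = n1 AND n3 = 1 AND 1 = 1
n14 = n3 AND n11 = 1 AND 0 = 0

n11 = 0, n13 = 1, n14 = 0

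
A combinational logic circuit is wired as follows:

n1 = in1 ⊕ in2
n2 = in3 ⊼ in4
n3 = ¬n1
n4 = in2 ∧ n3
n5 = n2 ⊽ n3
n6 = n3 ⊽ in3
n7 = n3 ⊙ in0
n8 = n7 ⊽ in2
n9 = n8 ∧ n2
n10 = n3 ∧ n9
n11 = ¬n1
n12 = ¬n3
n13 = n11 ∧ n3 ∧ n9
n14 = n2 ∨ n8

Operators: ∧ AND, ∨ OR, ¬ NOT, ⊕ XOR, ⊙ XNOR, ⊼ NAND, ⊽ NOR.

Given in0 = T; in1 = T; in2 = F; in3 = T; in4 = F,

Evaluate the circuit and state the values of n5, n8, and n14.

n1 = in1 XOR in2 = T XOR F = T
n2 = in3 NAND in4 = T NAND F = T
n3 = NOT n1 = NOT T = F
n5 = n2 NOR n3 = T NOR F = F
n7 = n3 XNOR in0 = F XNOR T = F
n8 = n7 NOR in2 = F NOR F = T
n14 = n2 OR n8 = T OR T = T

n5 = F, n8 = T, n14 = T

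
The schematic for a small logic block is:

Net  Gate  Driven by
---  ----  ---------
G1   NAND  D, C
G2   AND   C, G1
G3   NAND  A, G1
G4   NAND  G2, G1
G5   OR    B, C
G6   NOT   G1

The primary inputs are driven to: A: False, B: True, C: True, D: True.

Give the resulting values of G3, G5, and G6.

G3 = True, G5 = True, G6 = True

G1 = D NAND C = True NAND True = False
G3 = A NAND G1 = False NAND False = True
G5 = B OR C = True OR True = True
G6 = NOT G1 = NOT False = True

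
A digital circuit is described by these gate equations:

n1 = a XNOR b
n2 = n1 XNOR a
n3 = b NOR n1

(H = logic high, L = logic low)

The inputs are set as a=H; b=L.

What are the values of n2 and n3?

n1 = a XNOR b = H XNOR L = L
n2 = n1 XNOR a = L XNOR H = L
n3 = b NOR n1 = L NOR L = H

n2 = L  n3 = H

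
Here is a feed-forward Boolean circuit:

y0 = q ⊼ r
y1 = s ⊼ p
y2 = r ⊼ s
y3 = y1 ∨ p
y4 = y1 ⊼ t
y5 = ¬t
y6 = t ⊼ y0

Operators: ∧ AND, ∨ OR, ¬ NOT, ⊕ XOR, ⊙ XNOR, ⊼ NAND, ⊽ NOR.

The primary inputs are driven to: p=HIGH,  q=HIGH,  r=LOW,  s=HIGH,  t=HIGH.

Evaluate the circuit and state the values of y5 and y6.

y5 = LOW, y6 = LOW

y0 = q NAND r = HIGH NAND LOW = HIGH
y5 = NOT t = NOT HIGH = LOW
y6 = t NAND y0 = HIGH NAND HIGH = LOW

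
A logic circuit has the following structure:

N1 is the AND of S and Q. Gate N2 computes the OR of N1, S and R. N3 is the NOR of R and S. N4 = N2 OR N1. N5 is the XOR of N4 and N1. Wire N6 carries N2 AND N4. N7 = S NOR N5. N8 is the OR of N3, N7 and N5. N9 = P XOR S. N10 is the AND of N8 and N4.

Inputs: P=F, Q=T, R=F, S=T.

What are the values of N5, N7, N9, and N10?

N5 = F; N7 = F; N9 = T; N10 = F

N1 = S AND Q = T AND T = T
N2 = N1 OR S OR R = T OR T OR F = T
N3 = R NOR S = F NOR T = F
N4 = N2 OR N1 = T OR T = T
N5 = N4 XOR N1 = T XOR T = F
N7 = S NOR N5 = T NOR F = F
N8 = N3 OR N7 OR N5 = F OR F OR F = F
N9 = P XOR S = F XOR T = T
N10 = N8 AND N4 = F AND T = F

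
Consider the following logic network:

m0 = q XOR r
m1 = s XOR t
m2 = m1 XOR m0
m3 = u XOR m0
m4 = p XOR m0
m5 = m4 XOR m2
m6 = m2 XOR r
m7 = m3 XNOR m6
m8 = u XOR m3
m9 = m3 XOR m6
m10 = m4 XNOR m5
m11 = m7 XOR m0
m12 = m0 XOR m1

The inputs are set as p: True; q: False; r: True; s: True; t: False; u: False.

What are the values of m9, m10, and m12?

m0 = q XOR r = False XOR True = True
m1 = s XOR t = True XOR False = True
m2 = m1 XOR m0 = True XOR True = False
m3 = u XOR m0 = False XOR True = True
m4 = p XOR m0 = True XOR True = False
m5 = m4 XOR m2 = False XOR False = False
m6 = m2 XOR r = False XOR True = True
m9 = m3 XOR m6 = True XOR True = False
m10 = m4 XNOR m5 = False XNOR False = True
m12 = m0 XOR m1 = True XOR True = False

m9 = False  m10 = True  m12 = False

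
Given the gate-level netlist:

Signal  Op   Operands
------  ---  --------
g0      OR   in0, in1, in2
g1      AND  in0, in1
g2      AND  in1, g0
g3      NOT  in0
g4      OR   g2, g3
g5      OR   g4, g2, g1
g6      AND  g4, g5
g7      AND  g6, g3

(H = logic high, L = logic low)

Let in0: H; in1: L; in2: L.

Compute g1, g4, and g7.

g1 = L, g4 = L, g7 = L

g0 = in0 OR in1 OR in2 = H OR L OR L = H
g1 = in0 AND in1 = H AND L = L
g2 = in1 AND g0 = L AND H = L
g3 = NOT in0 = NOT H = L
g4 = g2 OR g3 = L OR L = L
g5 = g4 OR g2 OR g1 = L OR L OR L = L
g6 = g4 AND g5 = L AND L = L
g7 = g6 AND g3 = L AND L = L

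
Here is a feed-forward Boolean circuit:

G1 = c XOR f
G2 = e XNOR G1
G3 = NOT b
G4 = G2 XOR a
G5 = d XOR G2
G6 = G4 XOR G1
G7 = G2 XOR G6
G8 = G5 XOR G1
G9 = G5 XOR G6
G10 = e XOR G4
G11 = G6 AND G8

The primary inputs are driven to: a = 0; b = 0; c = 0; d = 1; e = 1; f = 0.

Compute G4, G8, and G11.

G4 = 0  G8 = 1  G11 = 0

G1 = c XOR f = 0 XOR 0 = 0
G2 = e XNOR G1 = 1 XNOR 0 = 0
G4 = G2 XOR a = 0 XOR 0 = 0
G5 = d XOR G2 = 1 XOR 0 = 1
G6 = G4 XOR G1 = 0 XOR 0 = 0
G8 = G5 XOR G1 = 1 XOR 0 = 1
G11 = G6 AND G8 = 0 AND 1 = 0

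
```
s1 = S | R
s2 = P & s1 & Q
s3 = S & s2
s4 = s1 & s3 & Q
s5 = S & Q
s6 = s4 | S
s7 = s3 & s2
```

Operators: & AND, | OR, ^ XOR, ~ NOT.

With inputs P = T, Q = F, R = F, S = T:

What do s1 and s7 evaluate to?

s1 = T  s7 = F

s1 = S OR R = T OR F = T
s2 = P AND s1 AND Q = T AND T AND F = F
s3 = S AND s2 = T AND F = F
s7 = s3 AND s2 = F AND F = F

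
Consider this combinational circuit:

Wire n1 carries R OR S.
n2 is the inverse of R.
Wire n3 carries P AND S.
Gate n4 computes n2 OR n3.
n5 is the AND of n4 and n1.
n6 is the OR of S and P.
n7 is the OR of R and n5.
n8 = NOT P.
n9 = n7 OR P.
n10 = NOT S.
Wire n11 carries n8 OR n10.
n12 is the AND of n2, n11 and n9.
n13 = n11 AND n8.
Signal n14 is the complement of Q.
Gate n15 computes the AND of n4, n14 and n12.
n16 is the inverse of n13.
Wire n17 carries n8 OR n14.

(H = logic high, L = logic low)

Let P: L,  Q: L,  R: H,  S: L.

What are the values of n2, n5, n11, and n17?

n2 = L; n5 = L; n11 = H; n17 = H

n1 = R OR S = H OR L = H
n2 = NOT R = NOT H = L
n3 = P AND S = L AND L = L
n4 = n2 OR n3 = L OR L = L
n5 = n4 AND n1 = L AND H = L
n8 = NOT P = NOT L = H
n10 = NOT S = NOT L = H
n11 = n8 OR n10 = H OR H = H
n14 = NOT Q = NOT L = H
n17 = n8 OR n14 = H OR H = H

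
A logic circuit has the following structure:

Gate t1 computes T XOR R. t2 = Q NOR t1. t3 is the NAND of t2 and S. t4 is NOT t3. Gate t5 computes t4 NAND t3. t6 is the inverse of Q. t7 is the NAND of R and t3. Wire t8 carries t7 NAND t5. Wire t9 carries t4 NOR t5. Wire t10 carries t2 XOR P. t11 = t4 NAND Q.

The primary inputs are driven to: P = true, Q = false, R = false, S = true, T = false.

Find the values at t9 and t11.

t1 = T XOR R = false XOR false = false
t2 = Q NOR t1 = false NOR false = true
t3 = t2 NAND S = true NAND true = false
t4 = NOT t3 = NOT false = true
t5 = t4 NAND t3 = true NAND false = true
t9 = t4 NOR t5 = true NOR true = false
t11 = t4 NAND Q = true NAND false = true

t9 = false, t11 = true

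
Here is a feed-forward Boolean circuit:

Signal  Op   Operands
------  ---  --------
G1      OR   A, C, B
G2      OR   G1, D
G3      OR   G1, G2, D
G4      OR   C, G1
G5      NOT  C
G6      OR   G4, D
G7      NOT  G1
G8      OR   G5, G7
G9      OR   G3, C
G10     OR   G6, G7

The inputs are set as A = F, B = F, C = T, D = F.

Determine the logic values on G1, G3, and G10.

G1 = T, G3 = T, G10 = T

G1 = A OR C OR B = F OR T OR F = T
G2 = G1 OR D = T OR F = T
G3 = G1 OR G2 OR D = T OR T OR F = T
G4 = C OR G1 = T OR T = T
G6 = G4 OR D = T OR F = T
G7 = NOT G1 = NOT T = F
G10 = G6 OR G7 = T OR F = T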